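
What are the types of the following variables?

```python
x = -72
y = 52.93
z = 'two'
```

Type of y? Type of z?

y is float; z is str

float, str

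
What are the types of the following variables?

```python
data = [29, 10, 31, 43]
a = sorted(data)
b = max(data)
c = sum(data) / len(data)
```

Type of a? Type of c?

sorted() returns list; int / int returns float

list, float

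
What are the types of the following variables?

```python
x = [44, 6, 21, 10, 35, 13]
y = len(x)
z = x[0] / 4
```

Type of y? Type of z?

len() returns int; int / int returns float

int, float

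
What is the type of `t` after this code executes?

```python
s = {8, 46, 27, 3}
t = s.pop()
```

Popping from a set of ints returns int

int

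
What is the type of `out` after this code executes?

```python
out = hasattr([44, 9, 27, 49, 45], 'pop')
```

hasattr() returns bool

bool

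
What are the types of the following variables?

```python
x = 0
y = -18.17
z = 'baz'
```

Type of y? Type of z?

y is float; z is str

float, str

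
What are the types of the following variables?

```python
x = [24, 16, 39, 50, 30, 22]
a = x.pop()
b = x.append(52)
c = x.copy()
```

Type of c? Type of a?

list.copy() returns list; list.pop() returns the element (int)

list, int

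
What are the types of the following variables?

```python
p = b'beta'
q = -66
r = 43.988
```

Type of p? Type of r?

p is bytes; r is float

bytes, float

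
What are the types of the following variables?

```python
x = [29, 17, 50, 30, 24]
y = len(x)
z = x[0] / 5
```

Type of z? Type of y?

int / int returns float; len() returns int

float, int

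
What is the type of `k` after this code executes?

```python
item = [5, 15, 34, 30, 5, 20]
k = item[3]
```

Indexing a list of ints returns int (item[3] = 30)

int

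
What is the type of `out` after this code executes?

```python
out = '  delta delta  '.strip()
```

str.strip() returns str

str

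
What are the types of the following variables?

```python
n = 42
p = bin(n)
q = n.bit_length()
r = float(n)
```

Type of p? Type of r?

bin() returns str; float() returns float

str, float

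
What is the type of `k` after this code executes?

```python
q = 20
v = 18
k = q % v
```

int % int returns int (20 % 18 = 2)

int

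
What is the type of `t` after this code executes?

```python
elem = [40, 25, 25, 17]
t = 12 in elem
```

'in' operator returns bool

bool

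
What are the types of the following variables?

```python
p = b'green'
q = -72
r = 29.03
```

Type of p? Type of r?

p is bytes; r is float

bytes, float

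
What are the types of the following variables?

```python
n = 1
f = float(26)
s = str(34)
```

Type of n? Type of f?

n is int; f is float

int, float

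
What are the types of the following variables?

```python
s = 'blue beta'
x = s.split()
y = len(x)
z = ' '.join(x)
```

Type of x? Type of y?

str.split() returns list; len() returns int

list, int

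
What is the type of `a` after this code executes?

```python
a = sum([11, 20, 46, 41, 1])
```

sum() of ints returns int

int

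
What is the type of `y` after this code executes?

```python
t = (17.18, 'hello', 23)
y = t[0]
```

Index 0 of tuple is 17.18 which is float

float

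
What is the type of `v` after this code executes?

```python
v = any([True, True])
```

any() returns bool

bool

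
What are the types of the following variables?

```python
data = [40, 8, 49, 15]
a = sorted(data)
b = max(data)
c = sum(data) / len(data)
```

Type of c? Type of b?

int / int returns float; max of ints returns int

float, int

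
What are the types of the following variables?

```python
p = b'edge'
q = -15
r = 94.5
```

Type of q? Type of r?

q is int; r is float

int, float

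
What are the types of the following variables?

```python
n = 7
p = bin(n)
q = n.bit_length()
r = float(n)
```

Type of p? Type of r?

bin() returns str; float() returns float

str, float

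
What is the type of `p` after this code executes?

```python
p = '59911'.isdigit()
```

str.isdigit() returns bool

bool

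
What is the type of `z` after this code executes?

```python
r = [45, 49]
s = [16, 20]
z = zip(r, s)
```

zip() returns a zip iterator object

zip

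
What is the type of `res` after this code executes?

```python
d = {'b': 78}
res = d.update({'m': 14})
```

dict.update() returns None

NoneType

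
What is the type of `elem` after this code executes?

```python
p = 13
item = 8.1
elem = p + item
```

int + float returns float (13 + 8.1 = 21.1)

float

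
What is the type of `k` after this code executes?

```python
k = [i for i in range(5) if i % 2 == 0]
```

A list comprehension [...] produces a list

list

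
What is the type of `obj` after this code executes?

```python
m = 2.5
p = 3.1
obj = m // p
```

float // float returns float (floor division preserves float type)

float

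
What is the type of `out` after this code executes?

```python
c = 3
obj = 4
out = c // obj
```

int // int returns int (3 // 4 = 0)

int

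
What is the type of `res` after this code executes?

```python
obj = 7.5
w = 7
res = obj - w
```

float - int returns float (7.5 - 7 = 0.5)

float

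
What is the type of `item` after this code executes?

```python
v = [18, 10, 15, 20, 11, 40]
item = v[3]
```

Indexing a list of ints returns int (v[3] = 20)

int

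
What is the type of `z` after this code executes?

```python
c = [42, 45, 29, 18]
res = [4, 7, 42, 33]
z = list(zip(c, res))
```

list(zip(...)) returns a list of tuples

list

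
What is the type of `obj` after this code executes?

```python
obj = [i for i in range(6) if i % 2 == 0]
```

A list comprehension [...] produces a list

list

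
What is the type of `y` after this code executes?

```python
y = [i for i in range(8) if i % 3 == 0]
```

A list comprehension [...] produces a list

list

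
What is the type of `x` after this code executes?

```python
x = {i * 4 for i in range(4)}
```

A set comprehension {expr for x in iterable} produces a set

set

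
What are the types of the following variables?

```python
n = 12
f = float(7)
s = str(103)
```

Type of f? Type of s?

f is float; s is str

float, str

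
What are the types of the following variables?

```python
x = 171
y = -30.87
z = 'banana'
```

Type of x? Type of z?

x is int; z is str

int, str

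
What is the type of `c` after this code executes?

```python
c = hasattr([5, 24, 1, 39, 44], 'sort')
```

hasattr() returns bool

bool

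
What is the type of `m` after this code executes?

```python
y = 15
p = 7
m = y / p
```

int / int always returns float in Python 3 (15 / 7 = 2.14286)

float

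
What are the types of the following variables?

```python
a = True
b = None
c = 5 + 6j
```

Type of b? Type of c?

b is NoneType; c is complex

NoneType, complex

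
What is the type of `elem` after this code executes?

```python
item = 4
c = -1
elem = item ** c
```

int ** negative int returns float

float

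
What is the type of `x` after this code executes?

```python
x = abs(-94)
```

abs() of int returns int

int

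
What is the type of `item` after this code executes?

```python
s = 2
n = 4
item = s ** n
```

int ** positive int returns int (2 ** 4 = 16)

int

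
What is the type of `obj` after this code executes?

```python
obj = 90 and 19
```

'and' returns the last value when all truthy (19, which is int)

int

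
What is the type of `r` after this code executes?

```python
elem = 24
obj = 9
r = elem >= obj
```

Comparison operators return bool

bool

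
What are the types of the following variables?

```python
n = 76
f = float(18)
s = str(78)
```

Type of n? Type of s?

n is int; s is str

int, str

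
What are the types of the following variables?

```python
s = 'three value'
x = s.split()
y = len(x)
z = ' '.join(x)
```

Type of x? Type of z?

str.split() returns list; str.join() returns str

list, str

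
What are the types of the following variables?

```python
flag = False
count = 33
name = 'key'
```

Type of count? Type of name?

count is int; name is str

int, str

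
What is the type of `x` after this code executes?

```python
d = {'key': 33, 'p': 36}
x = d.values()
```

.values() returns a dict_values view object

dict_values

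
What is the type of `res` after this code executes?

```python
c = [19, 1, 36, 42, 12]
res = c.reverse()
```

list.reverse() returns None

NoneType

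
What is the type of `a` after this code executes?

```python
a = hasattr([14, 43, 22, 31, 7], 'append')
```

hasattr() returns bool

bool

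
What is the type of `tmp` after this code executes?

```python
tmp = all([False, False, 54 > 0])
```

all() returns bool

bool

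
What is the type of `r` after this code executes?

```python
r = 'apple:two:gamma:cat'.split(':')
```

str.split() returns list

list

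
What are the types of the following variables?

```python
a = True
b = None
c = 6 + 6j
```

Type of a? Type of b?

a is bool; b is NoneType

bool, NoneType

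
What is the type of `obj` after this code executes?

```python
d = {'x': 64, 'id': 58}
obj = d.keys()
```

.keys() returns a dict_keys view object

dict_keys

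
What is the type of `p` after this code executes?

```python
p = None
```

None has type NoneType

NoneType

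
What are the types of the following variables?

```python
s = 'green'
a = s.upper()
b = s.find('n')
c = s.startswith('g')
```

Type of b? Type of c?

str.find() returns int; str.startswith() returns bool

int, bool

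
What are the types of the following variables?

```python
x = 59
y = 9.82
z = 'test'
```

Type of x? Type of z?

x is int; z is str

int, str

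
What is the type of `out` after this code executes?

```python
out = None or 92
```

'or' with None returns the other value (92, int)

int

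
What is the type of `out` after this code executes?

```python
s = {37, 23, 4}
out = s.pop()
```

Popping from a set of ints returns int

int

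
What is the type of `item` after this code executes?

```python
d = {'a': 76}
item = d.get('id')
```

dict.get() returns None when key 'id' is not found and no default given

NoneType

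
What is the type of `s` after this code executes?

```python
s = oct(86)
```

oct() returns str representation

str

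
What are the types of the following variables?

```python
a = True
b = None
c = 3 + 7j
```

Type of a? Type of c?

a is bool; c is complex

bool, complex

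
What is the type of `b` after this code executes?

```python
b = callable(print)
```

callable() returns bool

bool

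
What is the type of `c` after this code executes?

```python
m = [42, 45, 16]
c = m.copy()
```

list.copy() returns list

list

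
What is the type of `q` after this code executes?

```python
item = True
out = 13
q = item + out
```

bool + int returns int (True is 1, so 1 + 13 = 14)

int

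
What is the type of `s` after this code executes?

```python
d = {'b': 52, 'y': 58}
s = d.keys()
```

.keys() returns a dict_keys view object

dict_keys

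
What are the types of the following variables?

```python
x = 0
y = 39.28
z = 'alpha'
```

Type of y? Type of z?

y is float; z is str

float, str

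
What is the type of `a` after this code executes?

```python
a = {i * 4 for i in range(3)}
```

A set comprehension {expr for x in iterable} produces a set

set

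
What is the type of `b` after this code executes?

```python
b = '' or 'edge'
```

'or' returns first truthy value ('edge', which is str)

str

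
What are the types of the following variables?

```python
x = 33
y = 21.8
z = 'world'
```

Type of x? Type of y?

x is int; y is float

int, float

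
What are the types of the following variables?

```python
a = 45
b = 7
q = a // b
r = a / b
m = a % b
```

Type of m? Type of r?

int % int returns int; int / int returns float

int, float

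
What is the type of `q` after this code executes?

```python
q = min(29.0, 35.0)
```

min() of floats returns float

float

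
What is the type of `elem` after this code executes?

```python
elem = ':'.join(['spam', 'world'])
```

str.join() returns str

str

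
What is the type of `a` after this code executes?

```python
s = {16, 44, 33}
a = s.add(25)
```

set.add() returns None (mutates in place)

NoneType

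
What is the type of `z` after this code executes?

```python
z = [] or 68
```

'or' returns first truthy value (68, which is int)

int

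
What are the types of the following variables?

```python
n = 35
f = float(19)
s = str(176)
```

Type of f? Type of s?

f is float; s is str

float, str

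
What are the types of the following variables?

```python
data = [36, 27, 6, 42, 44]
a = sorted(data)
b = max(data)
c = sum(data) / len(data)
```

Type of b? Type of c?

max of ints returns int; int / int returns float

int, float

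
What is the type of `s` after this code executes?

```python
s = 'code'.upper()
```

str.upper() returns str

str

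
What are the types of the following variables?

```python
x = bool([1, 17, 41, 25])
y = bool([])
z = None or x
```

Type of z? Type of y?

None or <bool> returns the bool; bool() returns bool

bool, bool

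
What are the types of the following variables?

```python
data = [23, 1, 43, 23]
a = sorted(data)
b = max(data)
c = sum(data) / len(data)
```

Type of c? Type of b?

int / int returns float; max of ints returns int

float, int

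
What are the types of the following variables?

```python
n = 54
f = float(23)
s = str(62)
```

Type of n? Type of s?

n is int; s is str

int, str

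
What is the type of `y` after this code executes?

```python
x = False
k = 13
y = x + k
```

bool + int returns int (False is 0, so 0 + 13 = 13)

int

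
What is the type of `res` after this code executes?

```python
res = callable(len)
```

callable() returns bool

bool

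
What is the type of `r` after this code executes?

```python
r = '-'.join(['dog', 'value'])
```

str.join() returns str

str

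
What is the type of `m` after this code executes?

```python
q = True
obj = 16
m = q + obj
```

bool + int returns int (True is 1, so 1 + 16 = 17)

int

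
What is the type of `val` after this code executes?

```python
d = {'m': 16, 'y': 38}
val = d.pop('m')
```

dict.pop() returns the value (int)

int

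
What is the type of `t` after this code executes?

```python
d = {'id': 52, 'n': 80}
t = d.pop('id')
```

dict.pop() returns the value (int)

int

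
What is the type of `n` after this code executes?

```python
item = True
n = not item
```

'not' always returns bool

bool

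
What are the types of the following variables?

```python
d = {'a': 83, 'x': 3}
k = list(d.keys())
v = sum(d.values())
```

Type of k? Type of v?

list(...) returns list; sum of int values returns int

list, int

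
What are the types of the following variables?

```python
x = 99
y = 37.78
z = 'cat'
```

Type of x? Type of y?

x is int; y is float

int, float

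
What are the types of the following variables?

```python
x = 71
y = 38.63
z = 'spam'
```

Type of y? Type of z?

y is float; z is str

float, str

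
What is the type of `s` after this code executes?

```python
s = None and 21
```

'and' returns first falsy value (None)

NoneType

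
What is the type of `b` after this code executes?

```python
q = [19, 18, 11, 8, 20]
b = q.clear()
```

list.clear() returns None

NoneType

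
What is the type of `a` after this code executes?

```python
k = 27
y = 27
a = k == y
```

Equality comparison returns bool

bool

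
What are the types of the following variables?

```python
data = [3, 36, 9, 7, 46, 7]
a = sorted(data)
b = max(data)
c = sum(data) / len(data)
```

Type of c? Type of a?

int / int returns float; sorted() returns list

float, list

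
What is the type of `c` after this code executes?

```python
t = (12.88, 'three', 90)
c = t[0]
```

Index 0 of tuple is 12.88 which is float

float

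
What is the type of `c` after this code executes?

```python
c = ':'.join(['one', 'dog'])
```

str.join() returns str

str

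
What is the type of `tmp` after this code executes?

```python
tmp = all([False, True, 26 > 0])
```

all() returns bool

bool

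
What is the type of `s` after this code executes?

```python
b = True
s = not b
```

'not' always returns bool

bool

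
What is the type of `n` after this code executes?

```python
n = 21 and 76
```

'and' returns the last value when all truthy (76, which is int)

int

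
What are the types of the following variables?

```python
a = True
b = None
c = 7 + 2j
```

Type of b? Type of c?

b is NoneType; c is complex

NoneType, complex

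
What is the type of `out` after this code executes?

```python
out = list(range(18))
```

list(range(...)) returns list

list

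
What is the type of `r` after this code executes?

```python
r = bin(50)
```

bin() returns str representation

str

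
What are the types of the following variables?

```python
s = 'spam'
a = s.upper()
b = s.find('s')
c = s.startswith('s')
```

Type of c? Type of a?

str.startswith() returns bool; str.upper() returns str

bool, str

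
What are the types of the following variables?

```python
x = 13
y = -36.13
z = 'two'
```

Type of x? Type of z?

x is int; z is str

int, str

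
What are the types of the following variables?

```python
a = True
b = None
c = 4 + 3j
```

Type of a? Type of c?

a is bool; c is complex

bool, complex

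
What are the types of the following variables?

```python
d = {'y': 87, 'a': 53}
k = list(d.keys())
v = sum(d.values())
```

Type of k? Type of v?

list(...) returns list; sum of int values returns int

list, int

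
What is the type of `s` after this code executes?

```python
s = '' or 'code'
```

'or' returns first truthy value ('code', which is str)

str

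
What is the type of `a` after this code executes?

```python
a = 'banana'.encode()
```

str.encode() returns bytes

bytes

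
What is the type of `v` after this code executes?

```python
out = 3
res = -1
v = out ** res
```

int ** negative int returns float

float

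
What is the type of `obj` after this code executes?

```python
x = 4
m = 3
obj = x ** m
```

int ** positive int returns int (4 ** 3 = 64)

int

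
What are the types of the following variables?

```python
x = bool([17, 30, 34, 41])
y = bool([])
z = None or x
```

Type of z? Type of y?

None or <bool> returns the bool; bool() returns bool

bool, bool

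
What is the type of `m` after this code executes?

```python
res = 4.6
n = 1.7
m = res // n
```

float // float returns float (floor division preserves float type)

float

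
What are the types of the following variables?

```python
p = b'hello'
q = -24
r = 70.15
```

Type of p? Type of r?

p is bytes; r is float

bytes, float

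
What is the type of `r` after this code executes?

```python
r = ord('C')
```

ord() returns int (Unicode code point)

int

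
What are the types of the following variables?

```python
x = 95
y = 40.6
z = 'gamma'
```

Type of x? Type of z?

x is int; z is str

int, str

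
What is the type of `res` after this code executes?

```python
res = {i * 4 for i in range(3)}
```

A set comprehension {expr for x in iterable} produces a set

set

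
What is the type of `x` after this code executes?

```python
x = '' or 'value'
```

'or' returns first truthy value ('value', which is str)

str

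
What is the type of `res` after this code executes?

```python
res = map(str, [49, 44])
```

map() returns a map iterator object

map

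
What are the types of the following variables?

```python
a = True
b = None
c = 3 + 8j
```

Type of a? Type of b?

a is bool; b is NoneType

bool, NoneType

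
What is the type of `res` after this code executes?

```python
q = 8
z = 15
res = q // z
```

int // int returns int (8 // 15 = 0)

int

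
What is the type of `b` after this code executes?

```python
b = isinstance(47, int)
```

isinstance() returns bool

bool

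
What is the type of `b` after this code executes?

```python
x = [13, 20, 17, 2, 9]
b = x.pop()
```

list.pop() returns the popped element (int here)

int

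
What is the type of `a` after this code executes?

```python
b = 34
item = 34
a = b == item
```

Equality comparison returns bool

bool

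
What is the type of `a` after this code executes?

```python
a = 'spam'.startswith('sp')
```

str.startswith() returns bool

bool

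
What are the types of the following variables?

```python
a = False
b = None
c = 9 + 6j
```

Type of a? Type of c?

a is bool; c is complex

bool, complex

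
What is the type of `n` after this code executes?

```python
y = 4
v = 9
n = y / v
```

int / int always returns float in Python 3 (4 / 9 = 0.444444)

float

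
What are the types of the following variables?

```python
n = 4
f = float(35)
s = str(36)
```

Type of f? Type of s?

f is float; s is str

float, str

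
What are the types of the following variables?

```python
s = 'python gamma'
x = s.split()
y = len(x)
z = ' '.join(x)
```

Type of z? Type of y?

str.join() returns str; len() returns int

str, int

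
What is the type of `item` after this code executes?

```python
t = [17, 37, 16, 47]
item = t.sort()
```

list.sort() returns None (sorts in place)

NoneType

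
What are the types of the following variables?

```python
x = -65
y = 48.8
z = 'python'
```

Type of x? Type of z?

x is int; z is str

int, str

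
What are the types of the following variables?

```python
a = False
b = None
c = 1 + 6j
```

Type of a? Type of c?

a is bool; c is complex

bool, complex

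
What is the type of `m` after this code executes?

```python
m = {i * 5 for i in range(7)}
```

A set comprehension {expr for x in iterable} produces a set

set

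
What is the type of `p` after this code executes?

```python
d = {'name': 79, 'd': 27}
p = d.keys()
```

.keys() returns a dict_keys view object

dict_keys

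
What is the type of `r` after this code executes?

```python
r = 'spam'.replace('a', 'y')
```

str.replace() returns str

str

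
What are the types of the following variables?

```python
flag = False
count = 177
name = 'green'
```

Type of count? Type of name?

count is int; name is str

int, str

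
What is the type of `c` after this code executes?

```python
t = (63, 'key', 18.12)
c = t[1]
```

Index 1 of tuple is 'key' which is str

str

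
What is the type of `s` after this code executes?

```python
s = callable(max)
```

callable() returns bool

bool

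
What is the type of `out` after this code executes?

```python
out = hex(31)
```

hex() returns str representation

str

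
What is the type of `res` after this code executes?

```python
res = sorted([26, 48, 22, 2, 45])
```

sorted() always returns list

list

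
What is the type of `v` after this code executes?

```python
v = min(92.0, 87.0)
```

min() of floats returns float

float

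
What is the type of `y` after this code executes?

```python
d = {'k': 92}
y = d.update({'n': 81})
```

dict.update() returns None

NoneType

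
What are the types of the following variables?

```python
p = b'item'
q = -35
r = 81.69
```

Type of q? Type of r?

q is int; r is float

int, float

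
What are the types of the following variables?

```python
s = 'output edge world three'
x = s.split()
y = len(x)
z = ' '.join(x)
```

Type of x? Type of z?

str.split() returns list; str.join() returns str

list, str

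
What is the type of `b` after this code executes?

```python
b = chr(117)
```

chr() returns str (single character)

str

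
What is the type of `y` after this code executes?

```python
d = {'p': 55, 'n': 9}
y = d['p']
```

Accessing dict[str, int] with key 'p' returns int value 55

int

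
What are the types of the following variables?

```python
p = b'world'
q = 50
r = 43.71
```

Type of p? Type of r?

p is bytes; r is float

bytes, float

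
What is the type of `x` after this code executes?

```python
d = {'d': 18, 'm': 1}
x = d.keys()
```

.keys() returns a dict_keys view object

dict_keys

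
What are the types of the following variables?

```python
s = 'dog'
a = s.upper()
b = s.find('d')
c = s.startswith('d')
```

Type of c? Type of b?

str.startswith() returns bool; str.find() returns int

bool, int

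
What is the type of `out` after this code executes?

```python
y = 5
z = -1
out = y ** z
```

int ** negative int returns float

float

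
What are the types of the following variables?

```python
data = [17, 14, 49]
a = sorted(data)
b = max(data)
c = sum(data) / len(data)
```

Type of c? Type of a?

int / int returns float; sorted() returns list

float, list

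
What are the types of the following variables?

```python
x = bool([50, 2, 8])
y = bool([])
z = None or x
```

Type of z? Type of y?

None or <bool> returns the bool; bool() returns bool

bool, bool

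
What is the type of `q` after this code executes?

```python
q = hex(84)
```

hex() returns str representation

str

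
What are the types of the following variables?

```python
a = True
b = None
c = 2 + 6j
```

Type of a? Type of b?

a is bool; b is NoneType

bool, NoneType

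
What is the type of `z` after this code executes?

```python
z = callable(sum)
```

callable() returns bool

bool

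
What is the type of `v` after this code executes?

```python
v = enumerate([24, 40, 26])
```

enumerate() returns an enumerate iterator object

enumerate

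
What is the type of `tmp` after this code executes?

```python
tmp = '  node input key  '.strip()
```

str.strip() returns str

str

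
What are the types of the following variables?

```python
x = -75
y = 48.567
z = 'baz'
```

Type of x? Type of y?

x is int; y is float

int, float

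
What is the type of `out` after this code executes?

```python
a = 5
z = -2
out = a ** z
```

int ** negative int returns float

float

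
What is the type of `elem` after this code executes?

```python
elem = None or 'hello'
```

'or' with None returns the other value ('hello', str)

str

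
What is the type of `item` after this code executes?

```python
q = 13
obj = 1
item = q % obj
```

int % int returns int (13 % 1 = 0)

int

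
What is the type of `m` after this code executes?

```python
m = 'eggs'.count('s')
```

str.count() returns int

int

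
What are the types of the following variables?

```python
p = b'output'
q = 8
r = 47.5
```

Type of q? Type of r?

q is int; r is float

int, float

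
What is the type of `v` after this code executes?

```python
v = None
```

None has type NoneType

NoneType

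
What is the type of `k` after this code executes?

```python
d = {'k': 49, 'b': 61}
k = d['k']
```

Accessing dict[str, int] with key 'k' returns int value 49

int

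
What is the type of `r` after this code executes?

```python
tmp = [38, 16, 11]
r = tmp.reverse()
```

list.reverse() returns None

NoneType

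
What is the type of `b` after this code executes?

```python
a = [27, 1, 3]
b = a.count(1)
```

list.count() returns int

int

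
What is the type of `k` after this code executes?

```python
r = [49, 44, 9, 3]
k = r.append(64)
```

list.append() returns None (mutates in place)

NoneType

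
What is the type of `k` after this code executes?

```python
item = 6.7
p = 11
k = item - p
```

float - int returns float (6.7 - 11 = -4.3)

float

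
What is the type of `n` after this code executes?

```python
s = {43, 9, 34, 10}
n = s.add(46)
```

set.add() returns None (mutates in place)

NoneType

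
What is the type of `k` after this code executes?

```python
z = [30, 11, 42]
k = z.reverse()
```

list.reverse() returns None

NoneType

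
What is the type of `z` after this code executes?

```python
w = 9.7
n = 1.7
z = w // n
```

float // float returns float (floor division preserves float type)

float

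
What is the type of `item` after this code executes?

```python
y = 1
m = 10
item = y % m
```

int % int returns int (1 % 10 = 1)

int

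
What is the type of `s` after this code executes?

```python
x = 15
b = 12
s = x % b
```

int % int returns int (15 % 12 = 3)

int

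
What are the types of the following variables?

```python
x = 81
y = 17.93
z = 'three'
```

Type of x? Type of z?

x is int; z is str

int, str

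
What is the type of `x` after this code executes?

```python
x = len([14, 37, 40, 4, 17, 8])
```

len() always returns int

int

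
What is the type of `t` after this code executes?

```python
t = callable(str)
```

callable() returns bool

bool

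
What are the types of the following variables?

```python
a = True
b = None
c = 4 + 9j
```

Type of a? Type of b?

a is bool; b is NoneType

bool, NoneType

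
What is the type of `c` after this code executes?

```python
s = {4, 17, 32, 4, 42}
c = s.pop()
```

Popping from a set of ints returns int

int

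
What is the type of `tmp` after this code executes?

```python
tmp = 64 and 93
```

'and' returns the last value when all truthy (93, which is int)

int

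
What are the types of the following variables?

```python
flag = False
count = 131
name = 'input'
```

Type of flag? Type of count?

flag is bool; count is int

bool, int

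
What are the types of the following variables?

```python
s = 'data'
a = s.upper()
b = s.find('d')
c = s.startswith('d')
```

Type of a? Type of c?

str.upper() returns str; str.startswith() returns bool

str, bool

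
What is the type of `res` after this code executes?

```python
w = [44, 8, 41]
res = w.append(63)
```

list.append() returns None (mutates in place)

NoneType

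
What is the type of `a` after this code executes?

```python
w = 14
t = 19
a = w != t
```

Comparison operators return bool

bool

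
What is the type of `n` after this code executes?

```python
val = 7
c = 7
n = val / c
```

int / int always returns float in Python 3 (7 / 7 = 1)

float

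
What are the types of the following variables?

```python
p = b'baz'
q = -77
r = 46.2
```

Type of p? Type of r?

p is bytes; r is float

bytes, float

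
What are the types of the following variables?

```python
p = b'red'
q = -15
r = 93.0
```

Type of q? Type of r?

q is int; r is float

int, float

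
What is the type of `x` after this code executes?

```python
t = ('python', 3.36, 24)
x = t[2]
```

Index 2 of tuple is 24 which is int

int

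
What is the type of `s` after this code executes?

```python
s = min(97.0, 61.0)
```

min() of floats returns float

float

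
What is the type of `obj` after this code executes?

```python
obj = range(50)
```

range() returns a range object

range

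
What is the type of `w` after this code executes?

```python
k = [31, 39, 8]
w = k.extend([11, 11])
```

list.extend() returns None

NoneType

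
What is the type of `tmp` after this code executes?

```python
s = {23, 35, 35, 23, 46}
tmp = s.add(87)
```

set.add() returns None (mutates in place)

NoneType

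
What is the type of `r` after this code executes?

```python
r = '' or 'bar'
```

'or' returns first truthy value ('bar', which is str)

str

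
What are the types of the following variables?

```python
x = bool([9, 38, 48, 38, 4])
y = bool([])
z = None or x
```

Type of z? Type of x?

None or <bool> returns the bool; bool() returns bool

bool, bool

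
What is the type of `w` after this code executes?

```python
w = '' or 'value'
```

'or' returns first truthy value ('value', which is str)

str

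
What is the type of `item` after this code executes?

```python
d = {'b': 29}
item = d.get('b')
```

dict.get() returns the value (int) when key is found

int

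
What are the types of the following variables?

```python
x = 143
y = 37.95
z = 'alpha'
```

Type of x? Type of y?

x is int; y is float

int, float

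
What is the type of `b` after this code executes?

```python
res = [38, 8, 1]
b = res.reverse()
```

list.reverse() returns None

NoneType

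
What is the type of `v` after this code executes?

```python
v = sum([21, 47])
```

sum() of ints returns int

int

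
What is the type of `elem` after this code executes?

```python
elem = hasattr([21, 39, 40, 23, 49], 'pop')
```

hasattr() returns bool

bool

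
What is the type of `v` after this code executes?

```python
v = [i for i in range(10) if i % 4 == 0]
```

A list comprehension [...] produces a list

list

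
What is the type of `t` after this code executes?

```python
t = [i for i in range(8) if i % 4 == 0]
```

A list comprehension [...] produces a list

list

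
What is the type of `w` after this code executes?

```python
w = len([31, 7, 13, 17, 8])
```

len() always returns int

int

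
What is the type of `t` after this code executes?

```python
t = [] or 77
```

'or' returns first truthy value (77, which is int)

int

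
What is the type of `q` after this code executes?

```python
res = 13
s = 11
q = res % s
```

int % int returns int (13 % 11 = 2)

int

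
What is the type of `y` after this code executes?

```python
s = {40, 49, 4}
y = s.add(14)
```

set.add() returns None (mutates in place)

NoneType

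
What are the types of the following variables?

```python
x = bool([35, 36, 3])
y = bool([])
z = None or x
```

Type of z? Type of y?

None or <bool> returns the bool; bool() returns bool

bool, bool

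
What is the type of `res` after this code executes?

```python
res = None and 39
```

'and' returns first falsy value (None)

NoneType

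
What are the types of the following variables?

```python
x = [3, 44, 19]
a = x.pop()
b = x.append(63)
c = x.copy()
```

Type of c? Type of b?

list.copy() returns list; list.append() returns None

list, NoneType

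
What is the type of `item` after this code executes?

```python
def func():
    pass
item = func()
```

A function with no return statement returns None

NoneType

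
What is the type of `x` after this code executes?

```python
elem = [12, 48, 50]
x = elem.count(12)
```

list.count() returns int

int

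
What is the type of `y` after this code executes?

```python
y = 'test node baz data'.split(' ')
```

str.split() returns list

list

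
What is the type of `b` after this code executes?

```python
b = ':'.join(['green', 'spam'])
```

str.join() returns str

str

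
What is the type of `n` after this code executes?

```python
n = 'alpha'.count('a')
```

str.count() returns int

int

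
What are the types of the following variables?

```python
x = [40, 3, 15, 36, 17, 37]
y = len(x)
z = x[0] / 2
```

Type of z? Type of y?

int / int returns float; len() returns int

float, int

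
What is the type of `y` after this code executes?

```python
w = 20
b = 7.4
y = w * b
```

int * float returns float (20 * 7.4 = 148.0)

float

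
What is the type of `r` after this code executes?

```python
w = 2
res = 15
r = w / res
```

int / int always returns float in Python 3 (2 / 15 = 0.133333)

float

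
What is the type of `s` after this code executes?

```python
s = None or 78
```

'or' with None returns the other value (78, int)

int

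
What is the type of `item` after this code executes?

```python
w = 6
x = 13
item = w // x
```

int // int returns int (6 // 13 = 0)

int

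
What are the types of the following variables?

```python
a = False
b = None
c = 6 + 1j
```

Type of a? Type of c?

a is bool; c is complex

bool, complex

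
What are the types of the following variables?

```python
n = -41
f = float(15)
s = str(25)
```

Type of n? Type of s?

n is int; s is str

int, str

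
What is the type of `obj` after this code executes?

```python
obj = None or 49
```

'or' with None returns the other value (49, int)

int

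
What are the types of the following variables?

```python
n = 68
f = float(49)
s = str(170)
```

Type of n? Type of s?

n is int; s is str

int, str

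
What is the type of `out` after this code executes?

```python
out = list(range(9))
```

list(range(...)) returns list

list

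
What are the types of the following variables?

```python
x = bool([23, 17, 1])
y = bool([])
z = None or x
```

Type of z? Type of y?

None or <bool> returns the bool; bool() returns bool

bool, bool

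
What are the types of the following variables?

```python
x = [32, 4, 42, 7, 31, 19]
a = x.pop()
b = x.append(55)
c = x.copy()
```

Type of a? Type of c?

list.pop() returns the element (int); list.copy() returns list

int, list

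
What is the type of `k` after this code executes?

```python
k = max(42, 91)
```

max() of ints returns int

int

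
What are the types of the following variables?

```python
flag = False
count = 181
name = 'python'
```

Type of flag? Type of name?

flag is bool; name is str

bool, str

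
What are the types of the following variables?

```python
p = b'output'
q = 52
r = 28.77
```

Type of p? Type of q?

p is bytes; q is int

bytes, int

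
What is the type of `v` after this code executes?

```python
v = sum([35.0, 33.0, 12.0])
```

sum() of floats returns float

float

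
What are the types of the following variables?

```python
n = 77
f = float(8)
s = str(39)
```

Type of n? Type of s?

n is int; s is str

int, str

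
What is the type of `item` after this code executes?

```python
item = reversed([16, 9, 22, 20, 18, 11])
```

reversed() on a list returns a list_reverseiterator

list_reverseiterator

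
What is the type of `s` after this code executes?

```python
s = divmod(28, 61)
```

divmod() returns a tuple (quotient, remainder)

tuple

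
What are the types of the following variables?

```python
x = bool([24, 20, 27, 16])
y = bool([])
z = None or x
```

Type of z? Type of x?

None or <bool> returns the bool; bool() returns bool

bool, bool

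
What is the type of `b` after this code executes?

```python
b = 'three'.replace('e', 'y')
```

str.replace() returns str

str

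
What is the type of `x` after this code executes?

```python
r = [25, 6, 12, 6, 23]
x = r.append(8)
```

list.append() returns None (mutates in place)

NoneType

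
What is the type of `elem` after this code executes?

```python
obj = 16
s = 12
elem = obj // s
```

int // int returns int (16 // 12 = 1)

int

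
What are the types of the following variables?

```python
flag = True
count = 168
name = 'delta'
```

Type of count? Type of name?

count is int; name is str

int, str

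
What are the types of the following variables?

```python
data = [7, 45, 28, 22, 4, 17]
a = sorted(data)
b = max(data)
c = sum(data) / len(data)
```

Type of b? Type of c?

max of ints returns int; int / int returns float

int, float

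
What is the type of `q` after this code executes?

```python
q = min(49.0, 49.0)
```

min() of floats returns float

float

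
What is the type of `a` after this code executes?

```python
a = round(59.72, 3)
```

round() with ndigits arg returns float

float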